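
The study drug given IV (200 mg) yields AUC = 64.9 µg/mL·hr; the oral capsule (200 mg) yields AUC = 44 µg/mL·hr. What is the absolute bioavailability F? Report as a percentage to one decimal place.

F = (AUC_ev / D_ev) / (AUC_iv / D_iv)
  = (44/200) / (64.9/200)
  = 0.22 / 0.3245 = 0.6780
  = 67.80%

F = 67.8%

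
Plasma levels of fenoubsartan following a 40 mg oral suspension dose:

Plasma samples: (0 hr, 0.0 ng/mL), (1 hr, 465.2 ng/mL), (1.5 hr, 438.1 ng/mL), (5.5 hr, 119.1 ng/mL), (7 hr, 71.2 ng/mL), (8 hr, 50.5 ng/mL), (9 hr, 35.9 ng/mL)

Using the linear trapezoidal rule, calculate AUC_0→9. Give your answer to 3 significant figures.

AUC = 1820 ng/mL·hr

Trapezoidal AUC_0→9:
  [0→1]: (0.0+465.2)/2 × 1 = 232.6
  [1→1.5]: (465.2+438.1)/2 × 0.5 = 225.825
  [1.5→5.5]: (438.1+119.1)/2 × 4 = 1114.4
  [5.5→7]: (119.1+71.2)/2 × 1.5 = 142.725
  [7→8]: (71.2+50.5)/2 × 1 = 60.85
  [8→9]: (50.5+35.9)/2 × 1 = 43.2
  Sum = 1819.6 ng/mL·hr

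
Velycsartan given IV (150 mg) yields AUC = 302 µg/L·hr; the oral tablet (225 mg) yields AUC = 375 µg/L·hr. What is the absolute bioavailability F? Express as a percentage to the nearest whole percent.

F = (AUC_ev / D_ev) / (AUC_iv / D_iv)
  = (375/225) / (302/150)
  = 1.66667 / 2.01333 = 0.8278
  = 82.78%

F = 83%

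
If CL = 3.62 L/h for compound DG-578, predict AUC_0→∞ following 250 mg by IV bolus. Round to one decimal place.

AUC = 69.1 mg/L·h

AUC_0→∞ = Dose_iv / CL
        = 250 / 3.62 = 69.0608 mg/L·h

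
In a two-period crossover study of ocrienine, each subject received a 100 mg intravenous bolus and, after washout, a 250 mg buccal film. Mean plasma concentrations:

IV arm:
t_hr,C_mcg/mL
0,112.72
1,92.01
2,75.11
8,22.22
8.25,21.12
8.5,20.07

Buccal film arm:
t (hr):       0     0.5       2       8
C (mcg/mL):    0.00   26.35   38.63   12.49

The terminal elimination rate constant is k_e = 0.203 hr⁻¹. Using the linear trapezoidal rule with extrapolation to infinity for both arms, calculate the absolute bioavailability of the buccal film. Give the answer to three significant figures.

Trapezoidal AUC_0→8.5 (IV):
  [0→1]: (112.72+92.01)/2 × 1 = 102.365
  [1→2]: (92.01+75.11)/2 × 1 = 83.56
  [2→8]: (75.11+22.22)/2 × 6 = 291.99
  [8→8.25]: (22.22+21.12)/2 × 0.25 = 5.4175
  [8.25→8.5]: (21.12+20.07)/2 × 0.25 = 5.14875
  Sum = 488.48125 mcg/mL·hr
IV tail: 20.07/0.203 = 98.867; AUC_iv,0→∞ = 488.48125 + 98.867 = 587.34825 mcg/mL·hr
Trapezoidal AUC_0→8 (buccal film):
  [0→0.5]: (0.00+26.35)/2 × 0.5 = 6.5875
  [0.5→2]: (26.35+38.63)/2 × 1.5 = 48.735
  [2→8]: (38.63+12.49)/2 × 6 = 153.36
  Sum = 208.6825 mcg/mL·hr
buccal film tail: 12.49/0.203 = 61.527; AUC_ev,0→∞ = 208.6825 + 61.527 = 270.2095 mcg/mL·hr
F = (AUC_ev/D_ev)/(AUC_iv/D_iv) = (270.2095/250)/(587.34825/100) = 1.080838/5.8734825 = 0.1840

F = 0.184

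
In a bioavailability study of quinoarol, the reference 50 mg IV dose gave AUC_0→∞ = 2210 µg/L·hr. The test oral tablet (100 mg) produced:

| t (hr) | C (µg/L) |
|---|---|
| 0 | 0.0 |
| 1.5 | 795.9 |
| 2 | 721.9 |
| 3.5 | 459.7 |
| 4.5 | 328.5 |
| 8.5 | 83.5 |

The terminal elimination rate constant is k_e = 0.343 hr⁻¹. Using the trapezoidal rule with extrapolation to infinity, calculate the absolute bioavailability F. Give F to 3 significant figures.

Trapezoidal AUC_0→8.5 (oral tablet):
  [0→1.5]: (0.0+795.9)/2 × 1.5 = 596.925
  [1.5→2]: (795.9+721.9)/2 × 0.5 = 379.45
  [2→3.5]: (721.9+459.7)/2 × 1.5 = 886.2
  [3.5→4.5]: (459.7+328.5)/2 × 1 = 394.1
  [4.5→8.5]: (328.5+83.5)/2 × 4 = 824.0
  Sum = 3080.675 µg/L·hr
Tail: C_last/k_e = 83.5/0.343 = 243.440
AUC_0→∞ (oral tablet) = 3080.675 + 243.440 = 3324.115 µg/L·hr
F = (AUC_ev/D_ev)/(AUC_iv/D_iv) = (3324.115/100)/(2210/50) = 33.24115/44.2 = 0.7521

F = 0.752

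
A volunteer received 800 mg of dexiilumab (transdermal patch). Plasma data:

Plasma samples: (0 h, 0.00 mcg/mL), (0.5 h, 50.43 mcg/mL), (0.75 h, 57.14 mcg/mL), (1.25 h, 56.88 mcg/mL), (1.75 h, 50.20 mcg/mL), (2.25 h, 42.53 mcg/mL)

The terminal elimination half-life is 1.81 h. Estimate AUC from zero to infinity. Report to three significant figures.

Trapezoidal AUC_0→2.25:
  [0→0.5]: (0.00+50.43)/2 × 0.5 = 12.6075
  [0.5→0.75]: (50.43+57.14)/2 × 0.25 = 13.44625
  [0.75→1.25]: (57.14+56.88)/2 × 0.5 = 28.505
  [1.25→1.75]: (56.88+50.20)/2 × 0.5 = 26.77
  [1.75→2.25]: (50.20+42.53)/2 × 0.5 = 23.1825
  Sum = 104.51125 mcg/mL·h
k_e = ln2 / t½ = 0.693147 / 1.81 = 0.3830 h^-1
Extrapolated tail: C_last / k_e = 42.53 / 0.383 = 111.044
AUC_0→∞ = 104.51125 + 111.044 = 215.55525 mcg/mL·h

AUC = 216 mcg/mL·h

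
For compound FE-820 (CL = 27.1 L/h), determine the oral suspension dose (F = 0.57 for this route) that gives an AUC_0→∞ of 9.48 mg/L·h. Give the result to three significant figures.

Dose = 451 mg

Dose = CL × AUC_0→∞ / F
     = 27.1 × 9.48 / 0.57 = 450.716 mg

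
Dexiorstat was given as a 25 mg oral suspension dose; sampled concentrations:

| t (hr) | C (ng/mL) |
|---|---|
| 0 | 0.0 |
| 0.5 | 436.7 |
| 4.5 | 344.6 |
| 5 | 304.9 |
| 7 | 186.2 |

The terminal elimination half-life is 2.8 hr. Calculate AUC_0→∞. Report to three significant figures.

Trapezoidal AUC_0→7:
  [0→0.5]: (0.0+436.7)/2 × 0.5 = 109.175
  [0.5→4.5]: (436.7+344.6)/2 × 4 = 1562.6
  [4.5→5]: (344.6+304.9)/2 × 0.5 = 162.375
  [5→7]: (304.9+186.2)/2 × 2 = 491.1
  Sum = 2325.25 ng/mL·hr
k_e = ln2 / t½ = 0.693147 / 2.8 = 0.2476 hr^-1
Extrapolated tail: C_last / k_e = 186.2 / 0.2476 = 752.019
AUC_0→∞ = 2325.25 + 752.019 = 3077.269 ng/mL·hr

AUC = 3080 ng/mL·hr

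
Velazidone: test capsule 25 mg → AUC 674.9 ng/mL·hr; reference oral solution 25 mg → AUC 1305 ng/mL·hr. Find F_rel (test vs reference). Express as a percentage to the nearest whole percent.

F_rel = (AUC_test/D_test) / (AUC_ref/D_ref)
      = (674.9/25) / (1305/25)
      = 26.996 / 52.2 = 0.5172 = 51.72%

F_rel = 52%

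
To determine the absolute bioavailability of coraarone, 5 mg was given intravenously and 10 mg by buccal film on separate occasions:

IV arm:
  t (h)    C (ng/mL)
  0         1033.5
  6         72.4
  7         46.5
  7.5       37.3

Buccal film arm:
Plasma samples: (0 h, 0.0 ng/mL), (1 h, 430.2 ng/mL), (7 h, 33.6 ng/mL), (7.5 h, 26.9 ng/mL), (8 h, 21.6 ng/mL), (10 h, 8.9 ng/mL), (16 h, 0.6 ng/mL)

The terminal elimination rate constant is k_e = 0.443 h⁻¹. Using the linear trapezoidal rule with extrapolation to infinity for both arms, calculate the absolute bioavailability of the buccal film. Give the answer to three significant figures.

Trapezoidal AUC_0→7.5 (IV):
  [0→6]: (1033.5+72.4)/2 × 6 = 3317.7
  [6→7]: (72.4+46.5)/2 × 1 = 59.45
  [7→7.5]: (46.5+37.3)/2 × 0.5 = 20.95
  Sum = 3398.1 ng/mL·h
IV tail: 37.3/0.443 = 84.199; AUC_iv,0→∞ = 3398.1 + 84.199 = 3482.299 ng/mL·h
Trapezoidal AUC_0→16 (buccal film):
  [0→1]: (0.0+430.2)/2 × 1 = 215.1
  [1→7]: (430.2+33.6)/2 × 6 = 1391.4
  [7→7.5]: (33.6+26.9)/2 × 0.5 = 15.125
  [7.5→8]: (26.9+21.6)/2 × 0.5 = 12.125
  [8→10]: (21.6+8.9)/2 × 2 = 30.5
  [10→16]: (8.9+0.6)/2 × 6 = 28.5
  Sum = 1692.75 ng/mL·h
buccal film tail: 0.6/0.443 = 1.354; AUC_ev,0→∞ = 1692.75 + 1.354 = 1694.104 ng/mL·h
F = (AUC_ev/D_ev)/(AUC_iv/D_iv) = (1694.104/10)/(3482.299/5) = 169.4104/696.4598 = 0.2432

F = 0.243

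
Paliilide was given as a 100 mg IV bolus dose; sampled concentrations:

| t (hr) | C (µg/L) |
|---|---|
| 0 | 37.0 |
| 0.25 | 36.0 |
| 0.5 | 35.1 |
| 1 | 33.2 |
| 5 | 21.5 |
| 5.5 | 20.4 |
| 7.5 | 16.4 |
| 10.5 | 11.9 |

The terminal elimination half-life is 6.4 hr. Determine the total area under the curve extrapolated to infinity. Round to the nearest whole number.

Trapezoidal AUC_0→10.5:
  [0→0.25]: (37.0+36.0)/2 × 0.25 = 9.125
  [0.25→0.5]: (36.0+35.1)/2 × 0.25 = 8.8875
  [0.5→1]: (35.1+33.2)/2 × 0.5 = 17.075
  [1→5]: (33.2+21.5)/2 × 4 = 109.4
  [5→5.5]: (21.5+20.4)/2 × 0.5 = 10.475
  [5.5→7.5]: (20.4+16.4)/2 × 2 = 36.8
  [7.5→10.5]: (16.4+11.9)/2 × 3 = 42.45
  Sum = 234.2125 µg/L·hr
k_e = ln2 / t½ = 0.693147 / 6.4 = 0.1083 hr^-1
Extrapolated tail: C_last / k_e = 11.9 / 0.1083 = 109.880
AUC_0→∞ = 234.2125 + 109.880 = 344.0925 µg/L·hr

AUC = 344 µg/L·hr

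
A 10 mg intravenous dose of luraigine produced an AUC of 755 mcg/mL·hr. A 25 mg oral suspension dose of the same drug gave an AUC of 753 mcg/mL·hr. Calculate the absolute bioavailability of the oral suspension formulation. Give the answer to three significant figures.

F = 0.399

F = (AUC_ev / D_ev) / (AUC_iv / D_iv)
  = (753/25) / (755/10)
  = 30.12 / 75.5 = 0.3989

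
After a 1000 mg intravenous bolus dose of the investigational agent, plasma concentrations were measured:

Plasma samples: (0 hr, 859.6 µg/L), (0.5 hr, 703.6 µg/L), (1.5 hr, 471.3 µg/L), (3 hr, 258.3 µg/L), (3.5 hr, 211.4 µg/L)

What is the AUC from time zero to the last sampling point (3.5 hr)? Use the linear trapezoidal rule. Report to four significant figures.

AUC = 1643 µg/L·hr

Trapezoidal AUC_0→3.5:
  [0→0.5]: (859.6+703.6)/2 × 0.5 = 390.8
  [0.5→1.5]: (703.6+471.3)/2 × 1 = 587.45
  [1.5→3]: (471.3+258.3)/2 × 1.5 = 547.2
  [3→3.5]: (258.3+211.4)/2 × 0.5 = 117.425
  Sum = 1642.875 µg/L·hr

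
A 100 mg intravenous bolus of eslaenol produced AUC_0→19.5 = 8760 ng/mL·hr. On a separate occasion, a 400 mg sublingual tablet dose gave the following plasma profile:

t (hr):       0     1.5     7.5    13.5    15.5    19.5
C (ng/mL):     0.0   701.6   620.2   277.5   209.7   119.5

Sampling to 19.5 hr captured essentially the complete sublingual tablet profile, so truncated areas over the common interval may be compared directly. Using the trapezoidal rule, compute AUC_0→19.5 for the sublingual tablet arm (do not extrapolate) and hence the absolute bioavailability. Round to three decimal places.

F = 0.238

Trapezoidal AUC_0→19.5 (sublingual tablet):
  [0→1.5]: (0.0+701.6)/2 × 1.5 = 526.2
  [1.5→7.5]: (701.6+620.2)/2 × 6 = 3965.4
  [7.5→13.5]: (620.2+277.5)/2 × 6 = 2693.1
  [13.5→15.5]: (277.5+209.7)/2 × 2 = 487.2
  [15.5→19.5]: (209.7+119.5)/2 × 4 = 658.4
  Sum = 8330.3 ng/mL·hr
F = (AUC_ev/D_ev)/(AUC_iv/D_iv) = (8330.3/400)/(8760/100) = 20.82575/87.6 = 0.2377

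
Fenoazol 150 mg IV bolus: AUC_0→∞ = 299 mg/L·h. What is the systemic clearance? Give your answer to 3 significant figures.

CL = 0.502 L/h

CL = Dose_iv / AUC_0→∞
   = 150 / 299 = 0.501672 L/h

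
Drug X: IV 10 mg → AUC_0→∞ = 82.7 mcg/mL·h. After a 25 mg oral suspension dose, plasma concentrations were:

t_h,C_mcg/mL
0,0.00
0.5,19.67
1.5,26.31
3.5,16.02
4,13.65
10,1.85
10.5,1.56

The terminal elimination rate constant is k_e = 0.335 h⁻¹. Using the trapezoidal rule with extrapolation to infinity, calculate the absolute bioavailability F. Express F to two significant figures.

Trapezoidal AUC_0→10.5 (oral suspension):
  [0→0.5]: (0.00+19.67)/2 × 0.5 = 4.9175
  [0.5→1.5]: (19.67+26.31)/2 × 1 = 22.99
  [1.5→3.5]: (26.31+16.02)/2 × 2 = 42.33
  [3.5→4]: (16.02+13.65)/2 × 0.5 = 7.4175
  [4→10]: (13.65+1.85)/2 × 6 = 46.5
  [10→10.5]: (1.85+1.56)/2 × 0.5 = 0.8525
  Sum = 125.0075 mcg/mL·h
Tail: C_last/k_e = 1.56/0.335 = 4.657
AUC_0→∞ (oral suspension) = 125.0075 + 4.657 = 129.6645 mcg/mL·h
F = (AUC_ev/D_ev)/(AUC_iv/D_iv) = (129.6645/25)/(82.7/10) = 5.18658/8.27 = 0.6272

F = 0.63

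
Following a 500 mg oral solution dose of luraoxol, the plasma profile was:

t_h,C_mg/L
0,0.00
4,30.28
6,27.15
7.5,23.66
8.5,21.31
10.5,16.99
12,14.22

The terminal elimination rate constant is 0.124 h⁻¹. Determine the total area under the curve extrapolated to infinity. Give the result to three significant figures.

AUC = 355 mg/L·h

Trapezoidal AUC_0→12:
  [0→4]: (0.00+30.28)/2 × 4 = 60.56
  [4→6]: (30.28+27.15)/2 × 2 = 57.43
  [6→7.5]: (27.15+23.66)/2 × 1.5 = 38.1075
  [7.5→8.5]: (23.66+21.31)/2 × 1 = 22.485
  [8.5→10.5]: (21.31+16.99)/2 × 2 = 38.3
  [10.5→12]: (16.99+14.22)/2 × 1.5 = 23.4075
  Sum = 240.29 mg/L·h
Extrapolated tail: C_last / k_e = 14.22 / 0.124 = 114.677
AUC_0→∞ = 240.29 + 114.677 = 354.967 mg/L·h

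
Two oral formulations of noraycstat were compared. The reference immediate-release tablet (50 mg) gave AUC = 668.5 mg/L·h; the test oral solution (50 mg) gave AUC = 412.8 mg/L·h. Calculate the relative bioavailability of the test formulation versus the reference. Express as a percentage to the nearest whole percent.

F_rel = 62%

F_rel = (AUC_test/D_test) / (AUC_ref/D_ref)
      = (412.8/50) / (668.5/50)
      = 8.256 / 13.37 = 0.6175 = 61.75%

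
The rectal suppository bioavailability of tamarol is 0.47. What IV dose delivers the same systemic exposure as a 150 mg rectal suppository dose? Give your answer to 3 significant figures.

D_iv = 70.5 mg

Systemic exposure from an extravascular dose = F × D_ev, so the equivalent IV dose is F × D_ev.
D_iv = F × D_ev = 0.47 × 150 = 70.5 mg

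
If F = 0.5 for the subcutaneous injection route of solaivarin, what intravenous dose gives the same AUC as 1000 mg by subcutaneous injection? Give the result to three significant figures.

Systemic exposure from an extravascular dose = F × D_ev, so the equivalent IV dose is F × D_ev.
D_iv = F × D_ev = 0.5 × 1000 = 500 mg

D_iv = 500 mg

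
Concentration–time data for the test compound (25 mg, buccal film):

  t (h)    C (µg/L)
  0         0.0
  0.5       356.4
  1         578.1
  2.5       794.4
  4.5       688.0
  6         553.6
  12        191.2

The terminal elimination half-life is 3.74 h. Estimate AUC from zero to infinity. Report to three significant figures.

Trapezoidal AUC_0→12:
  [0→0.5]: (0.0+356.4)/2 × 0.5 = 89.1
  [0.5→1]: (356.4+578.1)/2 × 0.5 = 233.625
  [1→2.5]: (578.1+794.4)/2 × 1.5 = 1029.375
  [2.5→4.5]: (794.4+688.0)/2 × 2 = 1482.4
  [4.5→6]: (688.0+553.6)/2 × 1.5 = 931.2
  [6→12]: (553.6+191.2)/2 × 6 = 2234.4
  Sum = 6000.1 µg/L·h
k_e = ln2 / t½ = 0.693147 / 3.74 = 0.1853 h^-1
Extrapolated tail: C_last / k_e = 191.2 / 0.1853 = 1031.840
AUC_0→∞ = 6000.1 + 1031.840 = 7031.94 µg/L·h

AUC = 7030 µg/L·h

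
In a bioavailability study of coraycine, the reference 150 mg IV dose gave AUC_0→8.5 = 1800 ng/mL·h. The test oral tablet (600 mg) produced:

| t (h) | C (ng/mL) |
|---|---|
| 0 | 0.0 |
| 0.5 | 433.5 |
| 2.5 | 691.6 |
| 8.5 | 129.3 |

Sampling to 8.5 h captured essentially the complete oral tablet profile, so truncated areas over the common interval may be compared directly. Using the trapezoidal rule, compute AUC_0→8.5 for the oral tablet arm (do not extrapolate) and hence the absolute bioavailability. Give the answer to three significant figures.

Trapezoidal AUC_0→8.5 (oral tablet):
  [0→0.5]: (0.0+433.5)/2 × 0.5 = 108.375
  [0.5→2.5]: (433.5+691.6)/2 × 2 = 1125.1
  [2.5→8.5]: (691.6+129.3)/2 × 6 = 2462.7
  Sum = 3696.175 ng/mL·h
F = (AUC_ev/D_ev)/(AUC_iv/D_iv) = (3696.175/600)/(1800/150) = 6.16029/12 = 0.5134

F = 0.513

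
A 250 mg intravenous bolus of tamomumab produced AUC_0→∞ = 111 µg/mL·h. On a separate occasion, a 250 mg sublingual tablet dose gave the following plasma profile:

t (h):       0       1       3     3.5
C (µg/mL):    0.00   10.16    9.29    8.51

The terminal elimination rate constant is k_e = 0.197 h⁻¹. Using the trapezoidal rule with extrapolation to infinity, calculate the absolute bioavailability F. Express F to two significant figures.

F = 0.65

Trapezoidal AUC_0→3.5 (sublingual tablet):
  [0→1]: (0.00+10.16)/2 × 1 = 5.08
  [1→3]: (10.16+9.29)/2 × 2 = 19.45
  [3→3.5]: (9.29+8.51)/2 × 0.5 = 4.45
  Sum = 28.98 µg/mL·h
Tail: C_last/k_e = 8.51/0.197 = 43.198
AUC_0→∞ (sublingual tablet) = 28.98 + 43.198 = 72.178 µg/mL·h
F = (AUC_ev/D_ev)/(AUC_iv/D_iv) = (72.178/250)/(111/250) = 0.288712/0.444 = 0.6503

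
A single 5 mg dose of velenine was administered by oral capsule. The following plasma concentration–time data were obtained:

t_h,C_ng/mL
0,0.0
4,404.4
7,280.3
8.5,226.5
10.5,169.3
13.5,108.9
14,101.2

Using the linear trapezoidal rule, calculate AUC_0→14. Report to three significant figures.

Trapezoidal AUC_0→14:
  [0→4]: (0.0+404.4)/2 × 4 = 808.8
  [4→7]: (404.4+280.3)/2 × 3 = 1027.05
  [7→8.5]: (280.3+226.5)/2 × 1.5 = 380.1
  [8.5→10.5]: (226.5+169.3)/2 × 2 = 395.8
  [10.5→13.5]: (169.3+108.9)/2 × 3 = 417.3
  [13.5→14]: (108.9+101.2)/2 × 0.5 = 52.525
  Sum = 3081.575 ng/mL·h

AUC = 3080 ng/mL·h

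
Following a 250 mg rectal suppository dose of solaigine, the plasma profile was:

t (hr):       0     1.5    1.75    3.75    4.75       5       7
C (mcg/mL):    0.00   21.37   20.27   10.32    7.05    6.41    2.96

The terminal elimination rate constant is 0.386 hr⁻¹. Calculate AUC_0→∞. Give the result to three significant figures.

AUC = 79.2 mcg/mL·hr

Trapezoidal AUC_0→7:
  [0→1.5]: (0.00+21.37)/2 × 1.5 = 16.0275
  [1.5→1.75]: (21.37+20.27)/2 × 0.25 = 5.205
  [1.75→3.75]: (20.27+10.32)/2 × 2 = 30.59
  [3.75→4.75]: (10.32+7.05)/2 × 1 = 8.685
  [4.75→5]: (7.05+6.41)/2 × 0.25 = 1.6825
  [5→7]: (6.41+2.96)/2 × 2 = 9.37
  Sum = 71.56 mcg/mL·hr
Extrapolated tail: C_last / k_e = 2.96 / 0.386 = 7.668
AUC_0→∞ = 71.56 + 7.668 = 79.228 mcg/mL·hr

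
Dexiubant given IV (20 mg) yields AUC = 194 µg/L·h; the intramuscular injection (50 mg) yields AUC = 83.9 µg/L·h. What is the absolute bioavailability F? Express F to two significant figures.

F = (AUC_ev / D_ev) / (AUC_iv / D_iv)
  = (83.9/50) / (194/20)
  = 1.678 / 9.7 = 0.1730

F = 0.17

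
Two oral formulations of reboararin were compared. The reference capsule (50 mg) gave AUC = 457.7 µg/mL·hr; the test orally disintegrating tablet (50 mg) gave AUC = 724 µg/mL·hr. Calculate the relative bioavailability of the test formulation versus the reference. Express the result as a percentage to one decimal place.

F_rel = (AUC_test/D_test) / (AUC_ref/D_ref)
      = (724/50) / (457.7/50)
      = 14.48 / 9.154 = 1.5818 = 158.18%

F_rel = 158.2%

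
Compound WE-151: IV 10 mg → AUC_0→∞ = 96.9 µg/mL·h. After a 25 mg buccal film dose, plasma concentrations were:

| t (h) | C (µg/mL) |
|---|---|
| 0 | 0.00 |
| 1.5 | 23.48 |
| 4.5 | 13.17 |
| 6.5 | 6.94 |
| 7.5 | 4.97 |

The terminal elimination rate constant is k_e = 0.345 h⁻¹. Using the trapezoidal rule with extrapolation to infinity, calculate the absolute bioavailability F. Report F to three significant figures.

F = 0.467

Trapezoidal AUC_0→7.5 (buccal film):
  [0→1.5]: (0.00+23.48)/2 × 1.5 = 17.61
  [1.5→4.5]: (23.48+13.17)/2 × 3 = 54.975
  [4.5→6.5]: (13.17+6.94)/2 × 2 = 20.11
  [6.5→7.5]: (6.94+4.97)/2 × 1 = 5.955
  Sum = 98.65 µg/mL·h
Tail: C_last/k_e = 4.97/0.345 = 14.406
AUC_0→∞ (buccal film) = 98.65 + 14.406 = 113.056 µg/mL·h
F = (AUC_ev/D_ev)/(AUC_iv/D_iv) = (113.056/25)/(96.9/10) = 4.52224/9.69 = 0.4667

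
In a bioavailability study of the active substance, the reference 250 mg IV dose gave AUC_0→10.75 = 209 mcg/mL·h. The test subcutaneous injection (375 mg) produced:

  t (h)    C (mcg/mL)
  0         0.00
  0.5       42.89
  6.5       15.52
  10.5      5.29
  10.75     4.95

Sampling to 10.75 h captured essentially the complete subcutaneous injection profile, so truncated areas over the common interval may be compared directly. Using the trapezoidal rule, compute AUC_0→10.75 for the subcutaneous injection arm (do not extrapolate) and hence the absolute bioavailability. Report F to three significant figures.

Trapezoidal AUC_0→10.75 (subcutaneous injection):
  [0→0.5]: (0.00+42.89)/2 × 0.5 = 10.7225
  [0.5→6.5]: (42.89+15.52)/2 × 6 = 175.23
  [6.5→10.5]: (15.52+5.29)/2 × 4 = 41.62
  [10.5→10.75]: (5.29+4.95)/2 × 0.25 = 1.28
  Sum = 228.8525 mcg/mL·h
F = (AUC_ev/D_ev)/(AUC_iv/D_iv) = (228.8525/375)/(209/250) = 0.610273/0.836 = 0.7300

F = 0.730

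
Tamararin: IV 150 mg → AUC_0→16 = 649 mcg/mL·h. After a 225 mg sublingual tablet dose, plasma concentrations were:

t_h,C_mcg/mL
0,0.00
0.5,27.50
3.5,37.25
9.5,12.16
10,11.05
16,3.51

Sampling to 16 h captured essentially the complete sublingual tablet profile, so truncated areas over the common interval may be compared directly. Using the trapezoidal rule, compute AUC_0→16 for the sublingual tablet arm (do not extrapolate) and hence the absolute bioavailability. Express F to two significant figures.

Trapezoidal AUC_0→16 (sublingual tablet):
  [0→0.5]: (0.00+27.50)/2 × 0.5 = 6.875
  [0.5→3.5]: (27.50+37.25)/2 × 3 = 97.125
  [3.5→9.5]: (37.25+12.16)/2 × 6 = 148.23
  [9.5→10]: (12.16+11.05)/2 × 0.5 = 5.8025
  [10→16]: (11.05+3.51)/2 × 6 = 43.68
  Sum = 301.7125 mcg/mL·h
F = (AUC_ev/D_ev)/(AUC_iv/D_iv) = (301.7125/225)/(649/150) = 1.34094/4.32667 = 0.3099

F = 0.31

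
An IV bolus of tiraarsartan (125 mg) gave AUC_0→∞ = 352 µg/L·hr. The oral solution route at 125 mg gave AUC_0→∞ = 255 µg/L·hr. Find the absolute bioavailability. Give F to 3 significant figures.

F = 0.724

F = (AUC_ev / D_ev) / (AUC_iv / D_iv)
  = (255/125) / (352/125)
  = 2.04 / 2.816 = 0.7244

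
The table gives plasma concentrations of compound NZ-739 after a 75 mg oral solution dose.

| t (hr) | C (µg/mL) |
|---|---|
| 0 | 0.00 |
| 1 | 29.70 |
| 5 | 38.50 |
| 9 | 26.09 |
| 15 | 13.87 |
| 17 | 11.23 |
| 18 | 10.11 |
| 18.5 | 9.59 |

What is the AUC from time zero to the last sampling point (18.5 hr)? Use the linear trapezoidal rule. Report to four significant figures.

AUC = 441.0 µg/mL·hr

Trapezoidal AUC_0→18.5:
  [0→1]: (0.00+29.70)/2 × 1 = 14.85
  [1→5]: (29.70+38.50)/2 × 4 = 136.4
  [5→9]: (38.50+26.09)/2 × 4 = 129.18
  [9→15]: (26.09+13.87)/2 × 6 = 119.88
  [15→17]: (13.87+11.23)/2 × 2 = 25.1
  [17→18]: (11.23+10.11)/2 × 1 = 10.67
  [18→18.5]: (10.11+9.59)/2 × 0.5 = 4.925
  Sum = 441.005 µg/mL·hr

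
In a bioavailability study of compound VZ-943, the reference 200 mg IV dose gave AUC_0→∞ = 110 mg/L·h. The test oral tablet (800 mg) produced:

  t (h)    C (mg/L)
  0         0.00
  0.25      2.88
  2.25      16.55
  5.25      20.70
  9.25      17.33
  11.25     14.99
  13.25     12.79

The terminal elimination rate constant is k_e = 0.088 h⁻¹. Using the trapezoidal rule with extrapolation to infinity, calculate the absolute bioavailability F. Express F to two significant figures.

F = 0.81

Trapezoidal AUC_0→13.25 (oral tablet):
  [0→0.25]: (0.00+2.88)/2 × 0.25 = 0.36
  [0.25→2.25]: (2.88+16.55)/2 × 2 = 19.43
  [2.25→5.25]: (16.55+20.70)/2 × 3 = 55.875
  [5.25→9.25]: (20.70+17.33)/2 × 4 = 76.06
  [9.25→11.25]: (17.33+14.99)/2 × 2 = 32.32
  [11.25→13.25]: (14.99+12.79)/2 × 2 = 27.78
  Sum = 211.825 mg/L·h
Tail: C_last/k_e = 12.79/0.088 = 145.341
AUC_0→∞ (oral tablet) = 211.825 + 145.341 = 357.166 mg/L·h
F = (AUC_ev/D_ev)/(AUC_iv/D_iv) = (357.166/800)/(110/200) = 0.4464575/0.55 = 0.8117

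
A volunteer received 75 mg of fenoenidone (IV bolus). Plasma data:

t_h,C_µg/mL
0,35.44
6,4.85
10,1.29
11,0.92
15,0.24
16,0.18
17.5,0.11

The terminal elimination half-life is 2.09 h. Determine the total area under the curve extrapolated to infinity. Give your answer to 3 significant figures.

AUC = 137 µg/mL·h

Trapezoidal AUC_0→17.5:
  [0→6]: (35.44+4.85)/2 × 6 = 120.87
  [6→10]: (4.85+1.29)/2 × 4 = 12.28
  [10→11]: (1.29+0.92)/2 × 1 = 1.105
  [11→15]: (0.92+0.24)/2 × 4 = 2.32
  [15→16]: (0.24+0.18)/2 × 1 = 0.21
  [16→17.5]: (0.18+0.11)/2 × 1.5 = 0.2175
  Sum = 137.0025 µg/mL·h
k_e = ln2 / t½ = 0.693147 / 2.09 = 0.3316 h^-1
Extrapolated tail: C_last / k_e = 0.11 / 0.3316 = 0.332
AUC_0→∞ = 137.0025 + 0.332 = 137.3345 µg/mL·h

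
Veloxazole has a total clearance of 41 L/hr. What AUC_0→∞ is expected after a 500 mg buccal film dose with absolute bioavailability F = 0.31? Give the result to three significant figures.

AUC = 3.78 mg/L·hr

AUC_0→∞ = F × Dose / CL
        = 0.31 × 500 / 41 = 3.78049 mg/L·hr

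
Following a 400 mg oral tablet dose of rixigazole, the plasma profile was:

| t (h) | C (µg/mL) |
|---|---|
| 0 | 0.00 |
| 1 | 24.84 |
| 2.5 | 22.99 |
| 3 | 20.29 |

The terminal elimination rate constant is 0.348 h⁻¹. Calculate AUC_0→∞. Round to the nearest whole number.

AUC = 117 µg/mL·h

Trapezoidal AUC_0→3:
  [0→1]: (0.00+24.84)/2 × 1 = 12.42
  [1→2.5]: (24.84+22.99)/2 × 1.5 = 35.8725
  [2.5→3]: (22.99+20.29)/2 × 0.5 = 10.82
  Sum = 59.1125 µg/mL·h
Extrapolated tail: C_last / k_e = 20.29 / 0.348 = 58.305
AUC_0→∞ = 59.1125 + 58.305 = 117.4175 µg/mL·h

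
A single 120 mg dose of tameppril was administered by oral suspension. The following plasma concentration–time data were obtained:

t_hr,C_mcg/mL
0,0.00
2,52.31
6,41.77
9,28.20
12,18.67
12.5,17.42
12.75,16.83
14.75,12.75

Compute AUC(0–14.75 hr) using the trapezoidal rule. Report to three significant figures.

AUC = 459 mcg/mL·hr

Trapezoidal AUC_0→14.75:
  [0→2]: (0.00+52.31)/2 × 2 = 52.31
  [2→6]: (52.31+41.77)/2 × 4 = 188.16
  [6→9]: (41.77+28.20)/2 × 3 = 104.955
  [9→12]: (28.20+18.67)/2 × 3 = 70.305
  [12→12.5]: (18.67+17.42)/2 × 0.5 = 9.0225
  [12.5→12.75]: (17.42+16.83)/2 × 0.25 = 4.28125
  [12.75→14.75]: (16.83+12.75)/2 × 2 = 29.58
  Sum = 458.61375 mcg/mL·hr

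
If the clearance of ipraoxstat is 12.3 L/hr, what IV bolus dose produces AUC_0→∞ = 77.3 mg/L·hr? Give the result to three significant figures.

Dose = 951 mg

Dose_iv = CL × AUC_0→∞
     = 12.3 × 77.3 = 950.79 mg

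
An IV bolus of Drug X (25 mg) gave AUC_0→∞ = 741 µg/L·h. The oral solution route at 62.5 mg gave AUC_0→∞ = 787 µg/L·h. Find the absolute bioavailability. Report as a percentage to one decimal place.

F = (AUC_ev / D_ev) / (AUC_iv / D_iv)
  = (787/62.5) / (741/25)
  = 12.592 / 29.64 = 0.4248
  = 42.48%

F = 42.5%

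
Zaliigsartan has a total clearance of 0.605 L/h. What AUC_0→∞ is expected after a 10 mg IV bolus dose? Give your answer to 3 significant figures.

AUC = 16.5 mg/L·h

AUC_0→∞ = Dose_iv / CL
        = 10 / 0.605 = 16.5289 mg/L·h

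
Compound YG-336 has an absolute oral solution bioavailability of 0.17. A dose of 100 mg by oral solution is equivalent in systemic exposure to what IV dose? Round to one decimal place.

Systemic exposure from an extravascular dose = F × D_ev, so the equivalent IV dose is F × D_ev.
D_iv = F × D_ev = 0.17 × 100 = 17 mg

D_iv = 17.0 mg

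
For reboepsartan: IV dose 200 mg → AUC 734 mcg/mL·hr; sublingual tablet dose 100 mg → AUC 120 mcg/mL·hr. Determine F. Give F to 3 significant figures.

F = 0.327

F = (AUC_ev / D_ev) / (AUC_iv / D_iv)
  = (120/100) / (734/200)
  = 1.2 / 3.67 = 0.3270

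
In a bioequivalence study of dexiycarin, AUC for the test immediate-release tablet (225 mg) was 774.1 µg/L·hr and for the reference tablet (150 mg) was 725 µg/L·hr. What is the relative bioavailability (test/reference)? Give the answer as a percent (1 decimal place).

F_rel = 71.2%

F_rel = (AUC_test/D_test) / (AUC_ref/D_ref)
      = (774.1/225) / (725/150)
      = 3.44044 / 4.83333 = 0.7118 = 71.18%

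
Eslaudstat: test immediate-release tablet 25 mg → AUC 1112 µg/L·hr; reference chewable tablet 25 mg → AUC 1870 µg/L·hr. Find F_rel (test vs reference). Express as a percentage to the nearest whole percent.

F_rel = 59%

F_rel = (AUC_test/D_test) / (AUC_ref/D_ref)
      = (1112/25) / (1870/25)
      = 44.48 / 74.8 = 0.5947 = 59.47%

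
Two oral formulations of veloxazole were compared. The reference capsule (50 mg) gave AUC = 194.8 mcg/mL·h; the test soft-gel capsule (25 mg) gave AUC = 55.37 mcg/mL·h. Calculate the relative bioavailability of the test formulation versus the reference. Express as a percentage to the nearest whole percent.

F_rel = 57%

F_rel = (AUC_test/D_test) / (AUC_ref/D_ref)
      = (55.37/25) / (194.8/50)
      = 2.2148 / 3.896 = 0.5685 = 56.85%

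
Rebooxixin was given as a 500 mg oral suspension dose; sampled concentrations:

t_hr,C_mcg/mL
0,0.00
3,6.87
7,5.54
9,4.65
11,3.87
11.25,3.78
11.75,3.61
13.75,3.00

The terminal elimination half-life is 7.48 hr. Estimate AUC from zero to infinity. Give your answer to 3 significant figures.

AUC = 95.6 mcg/mL·hr

Trapezoidal AUC_0→13.75:
  [0→3]: (0.00+6.87)/2 × 3 = 10.305
  [3→7]: (6.87+5.54)/2 × 4 = 24.82
  [7→9]: (5.54+4.65)/2 × 2 = 10.19
  [9→11]: (4.65+3.87)/2 × 2 = 8.52
  [11→11.25]: (3.87+3.78)/2 × 0.25 = 0.95625
  [11.25→11.75]: (3.78+3.61)/2 × 0.5 = 1.8475
  [11.75→13.75]: (3.61+3.00)/2 × 2 = 6.61
  Sum = 63.24875 mcg/mL·hr
k_e = ln2 / t½ = 0.693147 / 7.48 = 0.0927 hr^-1
Extrapolated tail: C_last / k_e = 3.00 / 0.0927 = 32.362
AUC_0→∞ = 63.24875 + 32.362 = 95.61075 mcg/mL·hr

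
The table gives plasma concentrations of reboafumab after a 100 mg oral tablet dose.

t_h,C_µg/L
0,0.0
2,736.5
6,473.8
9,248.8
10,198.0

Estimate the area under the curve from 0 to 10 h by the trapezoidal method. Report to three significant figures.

Trapezoidal AUC_0→10:
  [0→2]: (0.0+736.5)/2 × 2 = 736.5
  [2→6]: (736.5+473.8)/2 × 4 = 2420.6
  [6→9]: (473.8+248.8)/2 × 3 = 1083.9
  [9→10]: (248.8+198.0)/2 × 1 = 223.4
  Sum = 4464.4 µg/L·h

AUC = 4460 µg/L·h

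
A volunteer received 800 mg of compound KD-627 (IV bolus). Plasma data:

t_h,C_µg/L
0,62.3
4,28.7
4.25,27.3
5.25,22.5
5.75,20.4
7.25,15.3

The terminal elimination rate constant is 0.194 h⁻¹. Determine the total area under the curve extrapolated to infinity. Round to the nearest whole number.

Trapezoidal AUC_0→7.25:
  [0→4]: (62.3+28.7)/2 × 4 = 182.0
  [4→4.25]: (28.7+27.3)/2 × 0.25 = 7.0
  [4.25→5.25]: (27.3+22.5)/2 × 1 = 24.9
  [5.25→5.75]: (22.5+20.4)/2 × 0.5 = 10.725
  [5.75→7.25]: (20.4+15.3)/2 × 1.5 = 26.775
  Sum = 251.4 µg/L·h
Extrapolated tail: C_last / k_e = 15.3 / 0.194 = 78.866
AUC_0→∞ = 251.4 + 78.866 = 330.266 µg/L·h

AUC = 330 µg/L·h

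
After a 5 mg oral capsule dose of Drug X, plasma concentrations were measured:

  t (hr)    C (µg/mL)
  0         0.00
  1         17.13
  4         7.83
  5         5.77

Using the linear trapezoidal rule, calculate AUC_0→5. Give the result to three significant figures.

Trapezoidal AUC_0→5:
  [0→1]: (0.00+17.13)/2 × 1 = 8.565
  [1→4]: (17.13+7.83)/2 × 3 = 37.44
  [4→5]: (7.83+5.77)/2 × 1 = 6.8
  Sum = 52.805 µg/mL·hr

AUC = 52.8 µg/mL·hr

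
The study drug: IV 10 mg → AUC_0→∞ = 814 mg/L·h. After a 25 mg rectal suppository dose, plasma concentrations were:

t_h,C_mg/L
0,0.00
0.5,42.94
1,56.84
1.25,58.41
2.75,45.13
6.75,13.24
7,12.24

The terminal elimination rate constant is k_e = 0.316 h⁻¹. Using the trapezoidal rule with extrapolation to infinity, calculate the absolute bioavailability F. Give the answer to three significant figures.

F = 0.141

Trapezoidal AUC_0→7 (rectal suppository):
  [0→0.5]: (0.00+42.94)/2 × 0.5 = 10.735
  [0.5→1]: (42.94+56.84)/2 × 0.5 = 24.945
  [1→1.25]: (56.84+58.41)/2 × 0.25 = 14.40625
  [1.25→2.75]: (58.41+45.13)/2 × 1.5 = 77.655
  [2.75→6.75]: (45.13+13.24)/2 × 4 = 116.74
  [6.75→7]: (13.24+12.24)/2 × 0.25 = 3.185
  Sum = 247.66625 mg/L·h
Tail: C_last/k_e = 12.24/0.316 = 38.734
AUC_0→∞ (rectal suppository) = 247.66625 + 38.734 = 286.40025 mg/L·h
F = (AUC_ev/D_ev)/(AUC_iv/D_iv) = (286.40025/25)/(814/10) = 11.45601/81.4 = 0.1407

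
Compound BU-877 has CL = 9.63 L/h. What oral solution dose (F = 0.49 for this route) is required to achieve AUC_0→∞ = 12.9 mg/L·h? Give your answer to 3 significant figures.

Dose = 254 mg

Dose = CL × AUC_0→∞ / F
     = 9.63 × 12.9 / 0.49 = 253.524 mg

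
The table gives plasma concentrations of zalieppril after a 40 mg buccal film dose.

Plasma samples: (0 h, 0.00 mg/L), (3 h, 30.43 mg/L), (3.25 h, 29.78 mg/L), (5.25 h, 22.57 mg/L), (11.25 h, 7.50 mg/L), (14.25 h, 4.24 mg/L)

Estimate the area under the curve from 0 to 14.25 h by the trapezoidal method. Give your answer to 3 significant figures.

Trapezoidal AUC_0→14.25:
  [0→3]: (0.00+30.43)/2 × 3 = 45.645
  [3→3.25]: (30.43+29.78)/2 × 0.25 = 7.52625
  [3.25→5.25]: (29.78+22.57)/2 × 2 = 52.35
  [5.25→11.25]: (22.57+7.50)/2 × 6 = 90.21
  [11.25→14.25]: (7.50+4.24)/2 × 3 = 17.61
  Sum = 213.34125 mg/L·h

AUC = 213 mg/L·h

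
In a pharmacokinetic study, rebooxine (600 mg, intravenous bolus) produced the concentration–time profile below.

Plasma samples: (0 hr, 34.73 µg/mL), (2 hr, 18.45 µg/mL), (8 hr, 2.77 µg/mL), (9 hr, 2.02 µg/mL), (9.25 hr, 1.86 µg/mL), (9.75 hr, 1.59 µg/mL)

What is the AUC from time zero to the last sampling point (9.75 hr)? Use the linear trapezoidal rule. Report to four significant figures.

Trapezoidal AUC_0→9.75:
  [0→2]: (34.73+18.45)/2 × 2 = 53.18
  [2→8]: (18.45+2.77)/2 × 6 = 63.66
  [8→9]: (2.77+2.02)/2 × 1 = 2.395
  [9→9.25]: (2.02+1.86)/2 × 0.25 = 0.485
  [9.25→9.75]: (1.86+1.59)/2 × 0.5 = 0.8625
  Sum = 120.5825 µg/mL·hr

AUC = 120.6 µg/mL·hr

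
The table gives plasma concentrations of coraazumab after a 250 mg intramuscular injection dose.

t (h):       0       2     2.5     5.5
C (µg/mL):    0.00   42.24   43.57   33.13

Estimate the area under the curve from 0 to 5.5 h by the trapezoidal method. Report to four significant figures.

AUC = 178.7 µg/mL·h

Trapezoidal AUC_0→5.5:
  [0→2]: (0.00+42.24)/2 × 2 = 42.24
  [2→2.5]: (42.24+43.57)/2 × 0.5 = 21.4525
  [2.5→5.5]: (43.57+33.13)/2 × 3 = 115.05
  Sum = 178.7425 µg/mL·h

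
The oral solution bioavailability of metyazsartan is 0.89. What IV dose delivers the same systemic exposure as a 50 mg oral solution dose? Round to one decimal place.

D_iv = 44.5 mg

Systemic exposure from an extravascular dose = F × D_ev, so the equivalent IV dose is F × D_ev.
D_iv = F × D_ev = 0.89 × 50 = 44.5 mg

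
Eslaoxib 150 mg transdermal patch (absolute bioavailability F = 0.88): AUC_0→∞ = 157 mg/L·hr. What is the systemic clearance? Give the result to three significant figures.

CL = F × Dose / AUC_0→∞
   = 0.88 × 150 / 157 = 0.840764 L/hr

CL = 0.841 L/hr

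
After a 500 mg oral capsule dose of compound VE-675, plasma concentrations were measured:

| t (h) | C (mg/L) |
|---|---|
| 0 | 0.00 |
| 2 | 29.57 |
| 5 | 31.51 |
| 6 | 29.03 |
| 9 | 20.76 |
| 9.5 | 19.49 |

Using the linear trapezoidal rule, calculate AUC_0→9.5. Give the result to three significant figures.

AUC = 236 mg/L·h

Trapezoidal AUC_0→9.5:
  [0→2]: (0.00+29.57)/2 × 2 = 29.57
  [2→5]: (29.57+31.51)/2 × 3 = 91.62
  [5→6]: (31.51+29.03)/2 × 1 = 30.27
  [6→9]: (29.03+20.76)/2 × 3 = 74.685
  [9→9.5]: (20.76+19.49)/2 × 0.5 = 10.0625
  Sum = 236.2075 mg/L·h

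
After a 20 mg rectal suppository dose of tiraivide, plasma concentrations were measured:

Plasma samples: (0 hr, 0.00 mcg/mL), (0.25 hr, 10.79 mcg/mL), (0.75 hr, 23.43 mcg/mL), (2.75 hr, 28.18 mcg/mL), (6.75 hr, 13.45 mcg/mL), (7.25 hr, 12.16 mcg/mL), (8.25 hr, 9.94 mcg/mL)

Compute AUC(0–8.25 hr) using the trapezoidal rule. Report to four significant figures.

Trapezoidal AUC_0→8.25:
  [0→0.25]: (0.00+10.79)/2 × 0.25 = 1.34875
  [0.25→0.75]: (10.79+23.43)/2 × 0.5 = 8.555
  [0.75→2.75]: (23.43+28.18)/2 × 2 = 51.61
  [2.75→6.75]: (28.18+13.45)/2 × 4 = 83.26
  [6.75→7.25]: (13.45+12.16)/2 × 0.5 = 6.4025
  [7.25→8.25]: (12.16+9.94)/2 × 1 = 11.05
  Sum = 162.22625 mcg/mL·hr

AUC = 162.2 mcg/mL·hr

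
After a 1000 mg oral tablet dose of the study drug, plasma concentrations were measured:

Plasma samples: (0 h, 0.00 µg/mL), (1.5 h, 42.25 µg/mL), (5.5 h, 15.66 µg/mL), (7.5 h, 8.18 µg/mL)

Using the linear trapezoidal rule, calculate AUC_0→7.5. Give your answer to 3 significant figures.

Trapezoidal AUC_0→7.5:
  [0→1.5]: (0.00+42.25)/2 × 1.5 = 31.6875
  [1.5→5.5]: (42.25+15.66)/2 × 4 = 115.82
  [5.5→7.5]: (15.66+8.18)/2 × 2 = 23.84
  Sum = 171.3475 µg/mL·h

AUC = 171 µg/mL·h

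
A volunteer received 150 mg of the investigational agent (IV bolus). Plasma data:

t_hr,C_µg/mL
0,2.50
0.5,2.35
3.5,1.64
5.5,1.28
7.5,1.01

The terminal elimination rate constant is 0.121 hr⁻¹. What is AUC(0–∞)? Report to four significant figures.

AUC = 20.75 µg/mL·hr

Trapezoidal AUC_0→7.5:
  [0→0.5]: (2.50+2.35)/2 × 0.5 = 1.2125
  [0.5→3.5]: (2.35+1.64)/2 × 3 = 5.985
  [3.5→5.5]: (1.64+1.28)/2 × 2 = 2.92
  [5.5→7.5]: (1.28+1.01)/2 × 2 = 2.29
  Sum = 12.4075 µg/mL·hr
Extrapolated tail: C_last / k_e = 1.01 / 0.121 = 8.347
AUC_0→∞ = 12.4075 + 8.347 = 20.7545 µg/mL·hr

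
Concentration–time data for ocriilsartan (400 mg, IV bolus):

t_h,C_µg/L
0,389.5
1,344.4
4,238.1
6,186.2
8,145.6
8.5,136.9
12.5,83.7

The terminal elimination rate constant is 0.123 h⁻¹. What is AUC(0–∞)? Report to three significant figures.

AUC = 3190 µg/L·h

Trapezoidal AUC_0→12.5:
  [0→1]: (389.5+344.4)/2 × 1 = 366.95
  [1→4]: (344.4+238.1)/2 × 3 = 873.75
  [4→6]: (238.1+186.2)/2 × 2 = 424.3
  [6→8]: (186.2+145.6)/2 × 2 = 331.8
  [8→8.5]: (145.6+136.9)/2 × 0.5 = 70.625
  [8.5→12.5]: (136.9+83.7)/2 × 4 = 441.2
  Sum = 2508.625 µg/L·h
Extrapolated tail: C_last / k_e = 83.7 / 0.123 = 680.488
AUC_0→∞ = 2508.625 + 680.488 = 3189.113 µg/L·h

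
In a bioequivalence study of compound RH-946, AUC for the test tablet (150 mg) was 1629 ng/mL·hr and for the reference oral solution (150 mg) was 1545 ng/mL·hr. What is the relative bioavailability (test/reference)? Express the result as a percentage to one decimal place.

F_rel = 105.4%

F_rel = (AUC_test/D_test) / (AUC_ref/D_ref)
      = (1629/150) / (1545/150)
      = 10.86 / 10.3 = 1.0544 = 105.44%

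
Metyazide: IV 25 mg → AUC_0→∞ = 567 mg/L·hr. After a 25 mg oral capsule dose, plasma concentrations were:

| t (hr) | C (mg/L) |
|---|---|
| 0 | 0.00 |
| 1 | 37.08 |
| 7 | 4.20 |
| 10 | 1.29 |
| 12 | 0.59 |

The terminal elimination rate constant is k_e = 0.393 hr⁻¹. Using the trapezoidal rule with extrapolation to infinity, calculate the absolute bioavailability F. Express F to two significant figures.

F = 0.27

Trapezoidal AUC_0→12 (oral capsule):
  [0→1]: (0.00+37.08)/2 × 1 = 18.54
  [1→7]: (37.08+4.20)/2 × 6 = 123.84
  [7→10]: (4.20+1.29)/2 × 3 = 8.235
  [10→12]: (1.29+0.59)/2 × 2 = 1.88
  Sum = 152.495 mg/L·hr
Tail: C_last/k_e = 0.59/0.393 = 1.501
AUC_0→∞ (oral capsule) = 152.495 + 1.501 = 153.996 mg/L·hr
F = (AUC_ev/D_ev)/(AUC_iv/D_iv) = (153.996/25)/(567/25) = 6.15984/22.68 = 0.2716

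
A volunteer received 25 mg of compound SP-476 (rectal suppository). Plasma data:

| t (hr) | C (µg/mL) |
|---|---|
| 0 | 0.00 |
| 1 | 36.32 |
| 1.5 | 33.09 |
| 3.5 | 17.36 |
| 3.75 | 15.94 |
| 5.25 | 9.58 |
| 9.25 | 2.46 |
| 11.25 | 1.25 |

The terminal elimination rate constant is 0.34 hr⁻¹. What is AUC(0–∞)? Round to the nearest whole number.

AUC = 141 µg/mL·hr

Trapezoidal AUC_0→11.25:
  [0→1]: (0.00+36.32)/2 × 1 = 18.16
  [1→1.5]: (36.32+33.09)/2 × 0.5 = 17.3525
  [1.5→3.5]: (33.09+17.36)/2 × 2 = 50.45
  [3.5→3.75]: (17.36+15.94)/2 × 0.25 = 4.1625
  [3.75→5.25]: (15.94+9.58)/2 × 1.5 = 19.14
  [5.25→9.25]: (9.58+2.46)/2 × 4 = 24.08
  [9.25→11.25]: (2.46+1.25)/2 × 2 = 3.71
  Sum = 137.055 µg/mL·hr
Extrapolated tail: C_last / k_e = 1.25 / 0.34 = 3.676
AUC_0→∞ = 137.055 + 3.676 = 140.731 µg/mL·hr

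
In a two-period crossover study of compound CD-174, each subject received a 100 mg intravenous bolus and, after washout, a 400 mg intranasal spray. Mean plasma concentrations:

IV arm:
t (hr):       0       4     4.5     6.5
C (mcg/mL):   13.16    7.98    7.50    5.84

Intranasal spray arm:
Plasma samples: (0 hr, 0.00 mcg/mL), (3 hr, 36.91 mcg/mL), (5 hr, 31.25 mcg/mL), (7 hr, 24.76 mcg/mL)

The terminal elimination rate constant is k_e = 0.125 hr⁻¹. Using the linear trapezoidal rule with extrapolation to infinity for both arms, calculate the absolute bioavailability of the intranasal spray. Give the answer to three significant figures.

Trapezoidal AUC_0→6.5 (IV):
  [0→4]: (13.16+7.98)/2 × 4 = 42.28
  [4→4.5]: (7.98+7.50)/2 × 0.5 = 3.87
  [4.5→6.5]: (7.50+5.84)/2 × 2 = 13.34
  Sum = 59.49 mcg/mL·hr
IV tail: 5.84/0.125 = 46.720; AUC_iv,0→∞ = 59.49 + 46.720 = 106.21 mcg/mL·hr
Trapezoidal AUC_0→7 (intranasal spray):
  [0→3]: (0.00+36.91)/2 × 3 = 55.365
  [3→5]: (36.91+31.25)/2 × 2 = 68.16
  [5→7]: (31.25+24.76)/2 × 2 = 56.01
  Sum = 179.535 mcg/mL·hr
intranasal spray tail: 24.76/0.125 = 198.080; AUC_ev,0→∞ = 179.535 + 198.080 = 377.615 mcg/mL·hr
F = (AUC_ev/D_ev)/(AUC_iv/D_iv) = (377.615/400)/(106.21/100) = 0.9440375/1.0621 = 0.8888

F = 0.889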